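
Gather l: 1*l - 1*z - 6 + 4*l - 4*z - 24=5*l - 5*z - 30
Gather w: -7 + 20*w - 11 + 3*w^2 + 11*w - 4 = 3*w^2 + 31*w - 22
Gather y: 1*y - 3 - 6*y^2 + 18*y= -6*y^2 + 19*y - 3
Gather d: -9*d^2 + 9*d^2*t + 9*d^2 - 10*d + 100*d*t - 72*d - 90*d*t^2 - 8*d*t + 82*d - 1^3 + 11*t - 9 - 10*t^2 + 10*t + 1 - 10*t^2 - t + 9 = 9*d^2*t + d*(-90*t^2 + 92*t) - 20*t^2 + 20*t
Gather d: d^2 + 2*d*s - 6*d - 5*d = d^2 + d*(2*s - 11)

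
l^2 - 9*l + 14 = (l - 7)*(l - 2)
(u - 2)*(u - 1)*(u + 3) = u^3 - 7*u + 6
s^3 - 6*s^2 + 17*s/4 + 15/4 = (s - 5)*(s - 3/2)*(s + 1/2)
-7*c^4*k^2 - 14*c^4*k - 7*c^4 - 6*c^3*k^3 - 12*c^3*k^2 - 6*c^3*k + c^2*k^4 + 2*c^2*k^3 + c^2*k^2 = (-7*c + k)*(c + k)*(c*k + c)^2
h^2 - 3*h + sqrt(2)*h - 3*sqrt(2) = (h - 3)*(h + sqrt(2))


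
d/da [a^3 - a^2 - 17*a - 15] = 3*a^2 - 2*a - 17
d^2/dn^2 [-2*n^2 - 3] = -4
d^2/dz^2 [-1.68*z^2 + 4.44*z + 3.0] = -3.36000000000000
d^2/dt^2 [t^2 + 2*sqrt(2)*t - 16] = 2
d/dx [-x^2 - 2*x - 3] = -2*x - 2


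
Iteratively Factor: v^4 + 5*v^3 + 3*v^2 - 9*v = (v + 3)*(v^3 + 2*v^2 - 3*v) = v*(v + 3)*(v^2 + 2*v - 3) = v*(v + 3)^2*(v - 1)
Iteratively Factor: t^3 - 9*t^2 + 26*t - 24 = (t - 4)*(t^2 - 5*t + 6) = (t - 4)*(t - 2)*(t - 3)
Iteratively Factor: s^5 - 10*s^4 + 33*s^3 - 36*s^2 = (s)*(s^4 - 10*s^3 + 33*s^2 - 36*s) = s^2*(s^3 - 10*s^2 + 33*s - 36) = s^2*(s - 3)*(s^2 - 7*s + 12) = s^2*(s - 4)*(s - 3)*(s - 3)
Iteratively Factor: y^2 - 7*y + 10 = (y - 2)*(y - 5)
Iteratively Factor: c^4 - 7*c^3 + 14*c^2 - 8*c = (c - 4)*(c^3 - 3*c^2 + 2*c) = (c - 4)*(c - 1)*(c^2 - 2*c) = c*(c - 4)*(c - 1)*(c - 2)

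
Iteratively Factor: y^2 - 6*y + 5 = (y - 1)*(y - 5)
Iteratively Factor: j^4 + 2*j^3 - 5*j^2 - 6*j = (j + 1)*(j^3 + j^2 - 6*j) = (j - 2)*(j + 1)*(j^2 + 3*j) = j*(j - 2)*(j + 1)*(j + 3)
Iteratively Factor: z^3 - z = (z + 1)*(z^2 - z) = (z - 1)*(z + 1)*(z)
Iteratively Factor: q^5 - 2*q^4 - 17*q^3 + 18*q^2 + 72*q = (q)*(q^4 - 2*q^3 - 17*q^2 + 18*q + 72) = q*(q - 3)*(q^3 + q^2 - 14*q - 24) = q*(q - 4)*(q - 3)*(q^2 + 5*q + 6) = q*(q - 4)*(q - 3)*(q + 2)*(q + 3)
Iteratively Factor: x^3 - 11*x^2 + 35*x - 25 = (x - 5)*(x^2 - 6*x + 5) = (x - 5)*(x - 1)*(x - 5)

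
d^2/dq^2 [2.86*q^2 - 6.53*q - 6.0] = 5.72000000000000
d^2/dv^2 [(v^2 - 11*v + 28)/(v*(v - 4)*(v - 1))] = 2*(v^3 - 21*v^2 + 21*v - 7)/(v^3*(v^3 - 3*v^2 + 3*v - 1))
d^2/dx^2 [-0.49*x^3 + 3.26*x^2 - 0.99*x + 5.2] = 6.52 - 2.94*x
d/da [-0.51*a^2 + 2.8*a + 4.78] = 2.8 - 1.02*a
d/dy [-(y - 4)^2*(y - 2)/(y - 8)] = (y - 4)*((8 - 3*y)*(y - 8) + (y - 4)*(y - 2))/(y - 8)^2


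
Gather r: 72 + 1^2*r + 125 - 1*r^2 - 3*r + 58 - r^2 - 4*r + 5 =-2*r^2 - 6*r + 260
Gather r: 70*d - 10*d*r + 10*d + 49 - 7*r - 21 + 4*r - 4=80*d + r*(-10*d - 3) + 24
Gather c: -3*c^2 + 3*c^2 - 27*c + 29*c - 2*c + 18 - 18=0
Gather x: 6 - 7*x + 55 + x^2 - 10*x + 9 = x^2 - 17*x + 70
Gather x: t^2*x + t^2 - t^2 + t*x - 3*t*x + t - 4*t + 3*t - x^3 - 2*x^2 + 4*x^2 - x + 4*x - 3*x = -x^3 + 2*x^2 + x*(t^2 - 2*t)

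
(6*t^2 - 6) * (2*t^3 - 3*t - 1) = 12*t^5 - 30*t^3 - 6*t^2 + 18*t + 6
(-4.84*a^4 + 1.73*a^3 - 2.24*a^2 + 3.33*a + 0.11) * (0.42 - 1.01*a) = 4.8884*a^5 - 3.7801*a^4 + 2.989*a^3 - 4.3041*a^2 + 1.2875*a + 0.0462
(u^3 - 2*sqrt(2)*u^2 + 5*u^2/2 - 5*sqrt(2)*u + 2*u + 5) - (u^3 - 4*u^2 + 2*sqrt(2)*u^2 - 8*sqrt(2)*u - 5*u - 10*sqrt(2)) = -4*sqrt(2)*u^2 + 13*u^2/2 + 3*sqrt(2)*u + 7*u + 5 + 10*sqrt(2)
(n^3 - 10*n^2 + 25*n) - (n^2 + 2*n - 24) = n^3 - 11*n^2 + 23*n + 24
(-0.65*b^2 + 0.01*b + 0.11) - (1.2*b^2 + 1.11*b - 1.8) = -1.85*b^2 - 1.1*b + 1.91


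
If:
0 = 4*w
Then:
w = 0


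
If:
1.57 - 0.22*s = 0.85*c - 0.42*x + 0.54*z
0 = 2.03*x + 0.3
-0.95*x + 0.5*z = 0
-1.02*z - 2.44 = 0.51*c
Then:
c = -4.22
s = 23.86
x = -0.15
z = -0.28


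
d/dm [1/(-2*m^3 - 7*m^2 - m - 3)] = (6*m^2 + 14*m + 1)/(2*m^3 + 7*m^2 + m + 3)^2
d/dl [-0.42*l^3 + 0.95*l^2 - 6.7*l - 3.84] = -1.26*l^2 + 1.9*l - 6.7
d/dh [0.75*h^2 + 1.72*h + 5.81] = 1.5*h + 1.72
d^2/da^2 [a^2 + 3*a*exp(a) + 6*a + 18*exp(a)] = 3*a*exp(a) + 24*exp(a) + 2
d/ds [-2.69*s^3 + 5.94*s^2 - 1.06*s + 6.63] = -8.07*s^2 + 11.88*s - 1.06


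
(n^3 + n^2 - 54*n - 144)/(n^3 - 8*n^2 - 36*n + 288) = (n + 3)/(n - 6)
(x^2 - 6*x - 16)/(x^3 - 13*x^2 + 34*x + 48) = (x + 2)/(x^2 - 5*x - 6)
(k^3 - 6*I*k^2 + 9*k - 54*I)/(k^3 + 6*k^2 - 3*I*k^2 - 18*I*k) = (k^2 - 3*I*k + 18)/(k*(k + 6))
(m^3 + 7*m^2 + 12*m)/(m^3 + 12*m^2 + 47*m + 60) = m/(m + 5)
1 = 1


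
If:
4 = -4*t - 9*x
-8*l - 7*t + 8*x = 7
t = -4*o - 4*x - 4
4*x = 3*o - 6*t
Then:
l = -1425/1048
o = -72/131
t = 4/131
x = -60/131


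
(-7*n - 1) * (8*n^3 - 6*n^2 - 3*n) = -56*n^4 + 34*n^3 + 27*n^2 + 3*n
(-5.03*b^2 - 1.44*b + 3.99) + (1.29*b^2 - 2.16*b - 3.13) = -3.74*b^2 - 3.6*b + 0.86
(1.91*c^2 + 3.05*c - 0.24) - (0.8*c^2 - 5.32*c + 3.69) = 1.11*c^2 + 8.37*c - 3.93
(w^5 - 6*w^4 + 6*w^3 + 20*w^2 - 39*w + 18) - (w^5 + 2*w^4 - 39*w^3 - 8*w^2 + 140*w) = -8*w^4 + 45*w^3 + 28*w^2 - 179*w + 18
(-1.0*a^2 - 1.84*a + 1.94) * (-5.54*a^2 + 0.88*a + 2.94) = 5.54*a^4 + 9.3136*a^3 - 15.3068*a^2 - 3.7024*a + 5.7036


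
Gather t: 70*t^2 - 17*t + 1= 70*t^2 - 17*t + 1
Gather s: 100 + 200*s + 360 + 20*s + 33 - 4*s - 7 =216*s + 486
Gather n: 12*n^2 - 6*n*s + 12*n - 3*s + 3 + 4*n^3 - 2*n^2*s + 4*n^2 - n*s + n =4*n^3 + n^2*(16 - 2*s) + n*(13 - 7*s) - 3*s + 3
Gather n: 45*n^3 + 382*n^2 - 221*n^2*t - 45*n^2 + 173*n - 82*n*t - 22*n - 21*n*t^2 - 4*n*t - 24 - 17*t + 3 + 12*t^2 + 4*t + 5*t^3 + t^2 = 45*n^3 + n^2*(337 - 221*t) + n*(-21*t^2 - 86*t + 151) + 5*t^3 + 13*t^2 - 13*t - 21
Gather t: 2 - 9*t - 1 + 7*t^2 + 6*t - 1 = 7*t^2 - 3*t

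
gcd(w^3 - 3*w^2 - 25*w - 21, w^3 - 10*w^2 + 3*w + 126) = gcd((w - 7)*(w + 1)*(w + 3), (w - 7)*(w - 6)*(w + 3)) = w^2 - 4*w - 21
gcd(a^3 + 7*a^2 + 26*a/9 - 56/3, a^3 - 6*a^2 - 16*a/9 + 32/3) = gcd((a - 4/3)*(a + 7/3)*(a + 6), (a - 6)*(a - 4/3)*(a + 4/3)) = a - 4/3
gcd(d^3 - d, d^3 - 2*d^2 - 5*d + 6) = d - 1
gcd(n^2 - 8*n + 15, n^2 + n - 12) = n - 3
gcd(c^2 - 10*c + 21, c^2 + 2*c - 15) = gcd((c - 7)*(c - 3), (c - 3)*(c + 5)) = c - 3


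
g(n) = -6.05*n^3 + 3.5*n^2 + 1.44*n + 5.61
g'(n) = -18.15*n^2 + 7.0*n + 1.44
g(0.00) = 5.61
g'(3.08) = -149.18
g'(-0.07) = 0.86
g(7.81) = -2651.75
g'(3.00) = -140.91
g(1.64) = -9.30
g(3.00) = -121.92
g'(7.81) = -1050.97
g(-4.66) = 687.13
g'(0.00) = 1.44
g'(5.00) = -417.31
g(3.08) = -133.52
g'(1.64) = -35.90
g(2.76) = -90.95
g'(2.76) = -117.50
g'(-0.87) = -18.39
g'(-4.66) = -425.32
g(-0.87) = 10.99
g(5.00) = -655.94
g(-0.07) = 5.53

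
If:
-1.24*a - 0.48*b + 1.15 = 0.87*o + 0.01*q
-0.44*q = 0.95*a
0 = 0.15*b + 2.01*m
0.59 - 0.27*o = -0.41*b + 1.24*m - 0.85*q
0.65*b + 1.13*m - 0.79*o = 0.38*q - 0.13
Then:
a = 0.31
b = 0.33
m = -0.02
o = 0.71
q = -0.66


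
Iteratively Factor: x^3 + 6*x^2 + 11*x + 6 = (x + 3)*(x^2 + 3*x + 2) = (x + 2)*(x + 3)*(x + 1)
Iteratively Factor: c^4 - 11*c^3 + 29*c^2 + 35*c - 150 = (c + 2)*(c^3 - 13*c^2 + 55*c - 75) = (c - 5)*(c + 2)*(c^2 - 8*c + 15) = (c - 5)*(c - 3)*(c + 2)*(c - 5)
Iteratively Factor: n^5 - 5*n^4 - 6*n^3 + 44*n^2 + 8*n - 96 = (n + 2)*(n^4 - 7*n^3 + 8*n^2 + 28*n - 48) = (n - 3)*(n + 2)*(n^3 - 4*n^2 - 4*n + 16) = (n - 3)*(n - 2)*(n + 2)*(n^2 - 2*n - 8) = (n - 3)*(n - 2)*(n + 2)^2*(n - 4)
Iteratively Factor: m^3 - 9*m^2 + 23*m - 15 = (m - 1)*(m^2 - 8*m + 15) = (m - 5)*(m - 1)*(m - 3)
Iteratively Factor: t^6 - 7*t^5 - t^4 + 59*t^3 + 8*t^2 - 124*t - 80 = (t + 1)*(t^5 - 8*t^4 + 7*t^3 + 52*t^2 - 44*t - 80) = (t - 2)*(t + 1)*(t^4 - 6*t^3 - 5*t^2 + 42*t + 40) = (t - 5)*(t - 2)*(t + 1)*(t^3 - t^2 - 10*t - 8) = (t - 5)*(t - 2)*(t + 1)*(t + 2)*(t^2 - 3*t - 4) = (t - 5)*(t - 2)*(t + 1)^2*(t + 2)*(t - 4)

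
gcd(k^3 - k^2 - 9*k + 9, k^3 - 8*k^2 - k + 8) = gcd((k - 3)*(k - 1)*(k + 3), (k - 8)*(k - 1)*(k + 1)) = k - 1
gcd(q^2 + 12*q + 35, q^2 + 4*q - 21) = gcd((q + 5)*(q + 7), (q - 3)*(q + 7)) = q + 7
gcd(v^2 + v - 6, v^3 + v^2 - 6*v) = v^2 + v - 6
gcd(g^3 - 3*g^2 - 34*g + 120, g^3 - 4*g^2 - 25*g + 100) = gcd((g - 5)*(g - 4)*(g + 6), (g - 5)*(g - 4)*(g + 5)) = g^2 - 9*g + 20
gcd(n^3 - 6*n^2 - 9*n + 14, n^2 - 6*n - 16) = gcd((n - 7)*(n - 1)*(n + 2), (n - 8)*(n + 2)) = n + 2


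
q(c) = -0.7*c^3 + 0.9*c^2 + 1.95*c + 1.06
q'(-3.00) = -22.35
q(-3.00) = 22.21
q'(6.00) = -62.85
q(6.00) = -106.04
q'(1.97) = -2.65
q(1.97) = 3.04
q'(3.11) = -12.76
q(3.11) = -5.23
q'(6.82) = -83.45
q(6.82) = -165.83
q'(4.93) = -40.22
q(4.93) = -51.33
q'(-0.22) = 1.45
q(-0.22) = 0.68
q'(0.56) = 2.30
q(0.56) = 2.31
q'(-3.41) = -28.61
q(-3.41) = 32.63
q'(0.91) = 1.85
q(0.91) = 3.05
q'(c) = -2.1*c^2 + 1.8*c + 1.95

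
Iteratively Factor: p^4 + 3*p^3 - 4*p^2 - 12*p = (p + 2)*(p^3 + p^2 - 6*p) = (p - 2)*(p + 2)*(p^2 + 3*p) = (p - 2)*(p + 2)*(p + 3)*(p)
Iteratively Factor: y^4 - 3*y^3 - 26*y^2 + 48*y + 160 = (y - 5)*(y^3 + 2*y^2 - 16*y - 32) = (y - 5)*(y - 4)*(y^2 + 6*y + 8) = (y - 5)*(y - 4)*(y + 2)*(y + 4)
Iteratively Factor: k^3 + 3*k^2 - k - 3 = (k - 1)*(k^2 + 4*k + 3) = (k - 1)*(k + 3)*(k + 1)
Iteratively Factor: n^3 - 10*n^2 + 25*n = (n - 5)*(n^2 - 5*n) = (n - 5)^2*(n)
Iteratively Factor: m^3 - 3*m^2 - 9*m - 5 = (m - 5)*(m^2 + 2*m + 1) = (m - 5)*(m + 1)*(m + 1)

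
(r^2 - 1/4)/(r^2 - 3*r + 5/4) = (2*r + 1)/(2*r - 5)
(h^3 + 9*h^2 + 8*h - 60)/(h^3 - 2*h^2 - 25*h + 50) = (h + 6)/(h - 5)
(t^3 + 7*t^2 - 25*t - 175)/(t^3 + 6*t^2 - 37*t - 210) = (t - 5)/(t - 6)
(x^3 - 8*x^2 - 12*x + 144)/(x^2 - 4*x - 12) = (x^2 - 2*x - 24)/(x + 2)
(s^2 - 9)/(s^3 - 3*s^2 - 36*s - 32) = (9 - s^2)/(-s^3 + 3*s^2 + 36*s + 32)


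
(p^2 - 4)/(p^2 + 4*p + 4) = (p - 2)/(p + 2)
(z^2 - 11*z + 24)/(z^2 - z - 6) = (z - 8)/(z + 2)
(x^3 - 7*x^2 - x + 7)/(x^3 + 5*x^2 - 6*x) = (x^2 - 6*x - 7)/(x*(x + 6))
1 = 1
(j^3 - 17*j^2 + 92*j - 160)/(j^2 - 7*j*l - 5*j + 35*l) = (j^2 - 12*j + 32)/(j - 7*l)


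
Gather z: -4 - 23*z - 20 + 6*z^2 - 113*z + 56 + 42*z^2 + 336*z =48*z^2 + 200*z + 32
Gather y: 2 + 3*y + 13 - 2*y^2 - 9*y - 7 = -2*y^2 - 6*y + 8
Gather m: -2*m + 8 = 8 - 2*m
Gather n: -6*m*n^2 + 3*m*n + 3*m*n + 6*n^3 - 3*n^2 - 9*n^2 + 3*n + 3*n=6*n^3 + n^2*(-6*m - 12) + n*(6*m + 6)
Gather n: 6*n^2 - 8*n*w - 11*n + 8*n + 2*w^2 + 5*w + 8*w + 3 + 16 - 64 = 6*n^2 + n*(-8*w - 3) + 2*w^2 + 13*w - 45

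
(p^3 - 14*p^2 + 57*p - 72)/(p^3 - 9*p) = (p^2 - 11*p + 24)/(p*(p + 3))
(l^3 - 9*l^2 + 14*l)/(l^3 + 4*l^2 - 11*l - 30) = l*(l^2 - 9*l + 14)/(l^3 + 4*l^2 - 11*l - 30)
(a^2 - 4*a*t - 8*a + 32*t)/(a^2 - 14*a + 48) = (a - 4*t)/(a - 6)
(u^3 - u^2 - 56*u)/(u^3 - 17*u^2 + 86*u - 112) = u*(u + 7)/(u^2 - 9*u + 14)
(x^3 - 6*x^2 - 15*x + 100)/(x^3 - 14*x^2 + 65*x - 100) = (x + 4)/(x - 4)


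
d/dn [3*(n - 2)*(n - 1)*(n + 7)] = 9*n^2 + 24*n - 57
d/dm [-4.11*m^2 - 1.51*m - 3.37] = -8.22*m - 1.51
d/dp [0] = 0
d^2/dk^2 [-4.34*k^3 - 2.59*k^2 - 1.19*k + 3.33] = -26.04*k - 5.18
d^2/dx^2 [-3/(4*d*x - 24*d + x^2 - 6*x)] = 6*(4*d*x - 24*d + x^2 - 6*x - 4*(2*d + x - 3)^2)/(4*d*x - 24*d + x^2 - 6*x)^3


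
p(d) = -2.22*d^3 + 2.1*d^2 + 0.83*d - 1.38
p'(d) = -6.66*d^2 + 4.2*d + 0.83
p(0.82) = -0.51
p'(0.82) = -0.20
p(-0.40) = -1.23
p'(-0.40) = -1.92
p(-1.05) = 2.63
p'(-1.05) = -10.92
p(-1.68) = 13.68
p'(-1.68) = -25.02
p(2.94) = -37.20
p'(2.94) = -44.39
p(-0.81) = 0.51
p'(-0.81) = -6.94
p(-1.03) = 2.42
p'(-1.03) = -10.56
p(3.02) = -40.87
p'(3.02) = -47.23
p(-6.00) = 548.76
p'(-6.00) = -264.13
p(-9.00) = 1779.63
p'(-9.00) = -576.43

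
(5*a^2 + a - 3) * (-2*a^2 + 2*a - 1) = -10*a^4 + 8*a^3 + 3*a^2 - 7*a + 3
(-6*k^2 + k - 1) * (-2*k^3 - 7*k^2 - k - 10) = 12*k^5 + 40*k^4 + k^3 + 66*k^2 - 9*k + 10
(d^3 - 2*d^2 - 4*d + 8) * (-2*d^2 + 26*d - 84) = -2*d^5 + 30*d^4 - 128*d^3 + 48*d^2 + 544*d - 672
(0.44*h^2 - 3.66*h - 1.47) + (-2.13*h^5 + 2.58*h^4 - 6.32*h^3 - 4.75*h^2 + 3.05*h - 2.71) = -2.13*h^5 + 2.58*h^4 - 6.32*h^3 - 4.31*h^2 - 0.61*h - 4.18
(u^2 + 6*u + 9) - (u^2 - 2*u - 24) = 8*u + 33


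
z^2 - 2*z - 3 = (z - 3)*(z + 1)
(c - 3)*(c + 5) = c^2 + 2*c - 15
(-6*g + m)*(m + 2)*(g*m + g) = -6*g^2*m^2 - 18*g^2*m - 12*g^2 + g*m^3 + 3*g*m^2 + 2*g*m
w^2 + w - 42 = (w - 6)*(w + 7)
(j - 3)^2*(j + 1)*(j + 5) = j^4 - 22*j^2 + 24*j + 45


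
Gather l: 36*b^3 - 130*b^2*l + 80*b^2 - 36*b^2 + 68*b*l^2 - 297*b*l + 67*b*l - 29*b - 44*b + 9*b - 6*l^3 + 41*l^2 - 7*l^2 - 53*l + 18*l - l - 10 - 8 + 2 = 36*b^3 + 44*b^2 - 64*b - 6*l^3 + l^2*(68*b + 34) + l*(-130*b^2 - 230*b - 36) - 16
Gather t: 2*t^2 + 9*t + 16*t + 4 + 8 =2*t^2 + 25*t + 12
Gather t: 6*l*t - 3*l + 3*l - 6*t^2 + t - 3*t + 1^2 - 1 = -6*t^2 + t*(6*l - 2)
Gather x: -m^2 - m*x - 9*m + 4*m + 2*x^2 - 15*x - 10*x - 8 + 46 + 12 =-m^2 - 5*m + 2*x^2 + x*(-m - 25) + 50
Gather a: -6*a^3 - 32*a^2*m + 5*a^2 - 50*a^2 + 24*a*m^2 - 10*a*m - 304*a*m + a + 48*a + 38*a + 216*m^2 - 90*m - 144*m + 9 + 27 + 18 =-6*a^3 + a^2*(-32*m - 45) + a*(24*m^2 - 314*m + 87) + 216*m^2 - 234*m + 54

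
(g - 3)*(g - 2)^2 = g^3 - 7*g^2 + 16*g - 12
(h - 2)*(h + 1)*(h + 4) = h^3 + 3*h^2 - 6*h - 8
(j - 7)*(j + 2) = j^2 - 5*j - 14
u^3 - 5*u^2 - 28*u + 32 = (u - 8)*(u - 1)*(u + 4)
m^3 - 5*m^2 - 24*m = m*(m - 8)*(m + 3)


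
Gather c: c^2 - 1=c^2 - 1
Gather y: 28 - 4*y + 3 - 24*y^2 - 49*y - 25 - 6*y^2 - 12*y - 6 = -30*y^2 - 65*y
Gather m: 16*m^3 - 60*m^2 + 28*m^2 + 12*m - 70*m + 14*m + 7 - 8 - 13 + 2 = 16*m^3 - 32*m^2 - 44*m - 12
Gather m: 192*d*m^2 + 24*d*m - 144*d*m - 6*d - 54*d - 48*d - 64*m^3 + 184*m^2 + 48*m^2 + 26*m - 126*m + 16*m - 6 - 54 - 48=-108*d - 64*m^3 + m^2*(192*d + 232) + m*(-120*d - 84) - 108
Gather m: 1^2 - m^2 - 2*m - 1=-m^2 - 2*m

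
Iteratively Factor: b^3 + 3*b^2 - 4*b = (b + 4)*(b^2 - b) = (b - 1)*(b + 4)*(b)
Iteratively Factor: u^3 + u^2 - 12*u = (u)*(u^2 + u - 12) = u*(u - 3)*(u + 4)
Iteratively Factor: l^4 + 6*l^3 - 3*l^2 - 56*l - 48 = (l - 3)*(l^3 + 9*l^2 + 24*l + 16) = (l - 3)*(l + 4)*(l^2 + 5*l + 4) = (l - 3)*(l + 1)*(l + 4)*(l + 4)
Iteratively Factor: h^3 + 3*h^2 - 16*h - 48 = (h + 3)*(h^2 - 16) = (h + 3)*(h + 4)*(h - 4)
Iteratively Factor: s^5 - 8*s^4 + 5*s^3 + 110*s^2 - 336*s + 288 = (s - 3)*(s^4 - 5*s^3 - 10*s^2 + 80*s - 96) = (s - 3)^2*(s^3 - 2*s^2 - 16*s + 32) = (s - 3)^2*(s - 2)*(s^2 - 16) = (s - 4)*(s - 3)^2*(s - 2)*(s + 4)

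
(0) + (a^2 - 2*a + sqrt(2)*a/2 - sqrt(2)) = a^2 - 2*a + sqrt(2)*a/2 - sqrt(2)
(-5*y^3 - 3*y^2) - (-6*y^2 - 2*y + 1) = -5*y^3 + 3*y^2 + 2*y - 1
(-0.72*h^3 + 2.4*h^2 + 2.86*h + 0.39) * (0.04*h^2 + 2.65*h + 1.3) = -0.0288*h^5 - 1.812*h^4 + 5.5384*h^3 + 10.7146*h^2 + 4.7515*h + 0.507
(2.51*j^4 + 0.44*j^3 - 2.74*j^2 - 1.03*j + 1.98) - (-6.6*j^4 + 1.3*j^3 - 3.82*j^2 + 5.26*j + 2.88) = 9.11*j^4 - 0.86*j^3 + 1.08*j^2 - 6.29*j - 0.9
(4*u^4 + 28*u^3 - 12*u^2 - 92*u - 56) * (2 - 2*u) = -8*u^5 - 48*u^4 + 80*u^3 + 160*u^2 - 72*u - 112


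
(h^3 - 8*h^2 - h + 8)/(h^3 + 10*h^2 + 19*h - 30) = (h^2 - 7*h - 8)/(h^2 + 11*h + 30)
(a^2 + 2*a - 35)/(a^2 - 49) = (a - 5)/(a - 7)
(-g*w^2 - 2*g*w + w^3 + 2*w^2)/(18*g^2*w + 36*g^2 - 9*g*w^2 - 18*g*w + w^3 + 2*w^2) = w*(-g + w)/(18*g^2 - 9*g*w + w^2)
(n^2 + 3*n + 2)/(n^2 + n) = (n + 2)/n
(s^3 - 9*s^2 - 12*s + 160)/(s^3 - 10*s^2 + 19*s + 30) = (s^2 - 4*s - 32)/(s^2 - 5*s - 6)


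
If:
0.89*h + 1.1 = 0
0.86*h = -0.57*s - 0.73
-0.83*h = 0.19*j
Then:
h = -1.24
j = 5.40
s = 0.58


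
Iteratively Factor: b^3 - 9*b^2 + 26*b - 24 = (b - 3)*(b^2 - 6*b + 8) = (b - 3)*(b - 2)*(b - 4)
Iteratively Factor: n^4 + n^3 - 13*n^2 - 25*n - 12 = (n + 1)*(n^3 - 13*n - 12) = (n - 4)*(n + 1)*(n^2 + 4*n + 3) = (n - 4)*(n + 1)^2*(n + 3)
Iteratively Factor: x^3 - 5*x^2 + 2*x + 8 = (x - 4)*(x^2 - x - 2) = (x - 4)*(x - 2)*(x + 1)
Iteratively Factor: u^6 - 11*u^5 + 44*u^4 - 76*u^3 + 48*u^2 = (u - 3)*(u^5 - 8*u^4 + 20*u^3 - 16*u^2) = (u - 3)*(u - 2)*(u^4 - 6*u^3 + 8*u^2) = (u - 3)*(u - 2)^2*(u^3 - 4*u^2) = (u - 4)*(u - 3)*(u - 2)^2*(u^2) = u*(u - 4)*(u - 3)*(u - 2)^2*(u)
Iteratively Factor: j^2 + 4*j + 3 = (j + 1)*(j + 3)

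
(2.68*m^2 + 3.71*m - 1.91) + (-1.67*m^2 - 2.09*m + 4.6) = 1.01*m^2 + 1.62*m + 2.69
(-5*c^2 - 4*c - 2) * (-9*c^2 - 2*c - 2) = 45*c^4 + 46*c^3 + 36*c^2 + 12*c + 4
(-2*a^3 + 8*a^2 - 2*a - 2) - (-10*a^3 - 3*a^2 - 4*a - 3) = 8*a^3 + 11*a^2 + 2*a + 1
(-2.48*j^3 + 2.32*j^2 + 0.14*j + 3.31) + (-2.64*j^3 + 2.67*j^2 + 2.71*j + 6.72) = -5.12*j^3 + 4.99*j^2 + 2.85*j + 10.03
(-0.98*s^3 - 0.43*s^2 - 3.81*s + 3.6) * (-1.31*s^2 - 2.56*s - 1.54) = 1.2838*s^5 + 3.0721*s^4 + 7.6011*s^3 + 5.6998*s^2 - 3.3486*s - 5.544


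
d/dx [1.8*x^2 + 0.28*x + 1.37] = 3.6*x + 0.28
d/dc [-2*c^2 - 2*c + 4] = -4*c - 2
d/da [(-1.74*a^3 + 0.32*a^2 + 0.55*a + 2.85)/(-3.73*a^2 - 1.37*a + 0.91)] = (6.4902*a^4 + 4.7676*a^3 - 3.1371*a^2 + 21.8434*a + 4.405)/(13.9129*a^4 + 10.2202*a^3 - 4.9117*a^2 - 2.4934*a + 0.8281)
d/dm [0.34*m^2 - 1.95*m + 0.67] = 0.68*m - 1.95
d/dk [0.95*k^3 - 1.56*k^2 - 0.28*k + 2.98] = 2.85*k^2 - 3.12*k - 0.28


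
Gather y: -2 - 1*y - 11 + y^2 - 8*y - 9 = y^2 - 9*y - 22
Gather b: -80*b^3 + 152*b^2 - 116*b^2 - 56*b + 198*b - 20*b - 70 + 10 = -80*b^3 + 36*b^2 + 122*b - 60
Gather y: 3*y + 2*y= 5*y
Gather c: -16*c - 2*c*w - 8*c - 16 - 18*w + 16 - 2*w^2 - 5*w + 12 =c*(-2*w - 24) - 2*w^2 - 23*w + 12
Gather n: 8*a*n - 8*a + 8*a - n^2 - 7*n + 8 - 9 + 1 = -n^2 + n*(8*a - 7)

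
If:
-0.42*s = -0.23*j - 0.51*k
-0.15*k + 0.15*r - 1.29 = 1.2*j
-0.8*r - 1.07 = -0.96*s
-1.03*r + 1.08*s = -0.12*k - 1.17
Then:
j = 0.86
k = 35.63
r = 51.15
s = 43.74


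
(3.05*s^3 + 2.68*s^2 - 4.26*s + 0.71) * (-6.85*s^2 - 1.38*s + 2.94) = -20.8925*s^5 - 22.567*s^4 + 34.4496*s^3 + 8.8945*s^2 - 13.5042*s + 2.0874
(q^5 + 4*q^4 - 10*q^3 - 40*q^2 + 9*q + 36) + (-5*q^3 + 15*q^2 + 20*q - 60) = q^5 + 4*q^4 - 15*q^3 - 25*q^2 + 29*q - 24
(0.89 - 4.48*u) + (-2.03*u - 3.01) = -6.51*u - 2.12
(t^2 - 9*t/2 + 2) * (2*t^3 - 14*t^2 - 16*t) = 2*t^5 - 23*t^4 + 51*t^3 + 44*t^2 - 32*t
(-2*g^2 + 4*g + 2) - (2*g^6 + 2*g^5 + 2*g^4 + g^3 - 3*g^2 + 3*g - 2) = -2*g^6 - 2*g^5 - 2*g^4 - g^3 + g^2 + g + 4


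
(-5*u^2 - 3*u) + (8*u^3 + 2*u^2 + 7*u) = 8*u^3 - 3*u^2 + 4*u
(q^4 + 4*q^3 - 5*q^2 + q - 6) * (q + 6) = q^5 + 10*q^4 + 19*q^3 - 29*q^2 - 36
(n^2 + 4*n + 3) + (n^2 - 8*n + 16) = 2*n^2 - 4*n + 19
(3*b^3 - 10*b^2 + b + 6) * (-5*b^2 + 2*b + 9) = -15*b^5 + 56*b^4 + 2*b^3 - 118*b^2 + 21*b + 54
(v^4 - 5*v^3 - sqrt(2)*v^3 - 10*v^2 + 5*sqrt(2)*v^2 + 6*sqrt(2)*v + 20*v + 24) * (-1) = -v^4 + sqrt(2)*v^3 + 5*v^3 - 5*sqrt(2)*v^2 + 10*v^2 - 20*v - 6*sqrt(2)*v - 24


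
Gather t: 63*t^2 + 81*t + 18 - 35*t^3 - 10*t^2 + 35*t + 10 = -35*t^3 + 53*t^2 + 116*t + 28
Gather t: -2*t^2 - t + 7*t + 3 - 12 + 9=-2*t^2 + 6*t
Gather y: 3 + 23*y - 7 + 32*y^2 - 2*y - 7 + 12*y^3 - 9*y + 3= 12*y^3 + 32*y^2 + 12*y - 8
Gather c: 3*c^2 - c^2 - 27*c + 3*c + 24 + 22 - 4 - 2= 2*c^2 - 24*c + 40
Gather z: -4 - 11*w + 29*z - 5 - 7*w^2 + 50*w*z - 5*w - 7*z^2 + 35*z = -7*w^2 - 16*w - 7*z^2 + z*(50*w + 64) - 9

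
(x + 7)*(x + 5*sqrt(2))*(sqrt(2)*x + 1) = sqrt(2)*x^3 + 7*sqrt(2)*x^2 + 11*x^2 + 5*sqrt(2)*x + 77*x + 35*sqrt(2)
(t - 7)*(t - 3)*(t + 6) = t^3 - 4*t^2 - 39*t + 126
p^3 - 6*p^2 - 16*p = p*(p - 8)*(p + 2)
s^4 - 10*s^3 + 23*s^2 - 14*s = s*(s - 7)*(s - 2)*(s - 1)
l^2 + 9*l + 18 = (l + 3)*(l + 6)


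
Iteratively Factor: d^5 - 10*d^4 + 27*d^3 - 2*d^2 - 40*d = (d - 2)*(d^4 - 8*d^3 + 11*d^2 + 20*d) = (d - 5)*(d - 2)*(d^3 - 3*d^2 - 4*d) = (d - 5)*(d - 2)*(d + 1)*(d^2 - 4*d) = d*(d - 5)*(d - 2)*(d + 1)*(d - 4)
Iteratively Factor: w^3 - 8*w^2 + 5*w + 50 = (w + 2)*(w^2 - 10*w + 25) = (w - 5)*(w + 2)*(w - 5)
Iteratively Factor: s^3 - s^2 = (s)*(s^2 - s) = s^2*(s - 1)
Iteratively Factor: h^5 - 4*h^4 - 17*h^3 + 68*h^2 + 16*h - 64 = (h - 4)*(h^4 - 17*h^2 + 16) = (h - 4)^2*(h^3 + 4*h^2 - h - 4) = (h - 4)^2*(h - 1)*(h^2 + 5*h + 4) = (h - 4)^2*(h - 1)*(h + 1)*(h + 4)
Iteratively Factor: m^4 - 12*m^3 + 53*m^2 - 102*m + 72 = (m - 4)*(m^3 - 8*m^2 + 21*m - 18) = (m - 4)*(m - 3)*(m^2 - 5*m + 6) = (m - 4)*(m - 3)*(m - 2)*(m - 3)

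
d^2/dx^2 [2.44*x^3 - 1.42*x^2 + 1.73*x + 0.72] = 14.64*x - 2.84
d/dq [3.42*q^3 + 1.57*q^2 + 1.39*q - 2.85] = 10.26*q^2 + 3.14*q + 1.39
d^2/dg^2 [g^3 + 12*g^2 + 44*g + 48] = 6*g + 24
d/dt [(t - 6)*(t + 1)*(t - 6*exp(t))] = -6*t^2*exp(t) + 3*t^2 + 18*t*exp(t) - 10*t + 66*exp(t) - 6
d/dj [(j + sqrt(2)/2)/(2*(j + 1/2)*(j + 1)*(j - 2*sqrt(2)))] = ((j + 1)*(j - 2*sqrt(2))*(2*j + 1) - (j + 1)*(j - 2*sqrt(2))*(2*j + sqrt(2)) - (j + 1)*(2*j + 1)*(2*j + sqrt(2))/2 - (j - 2*sqrt(2))*(2*j + 1)*(2*j + sqrt(2))/2)/((j + 1)^2*(j - 2*sqrt(2))^2*(2*j + 1)^2)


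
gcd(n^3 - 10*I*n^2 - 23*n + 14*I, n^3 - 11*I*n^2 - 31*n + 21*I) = n^2 - 8*I*n - 7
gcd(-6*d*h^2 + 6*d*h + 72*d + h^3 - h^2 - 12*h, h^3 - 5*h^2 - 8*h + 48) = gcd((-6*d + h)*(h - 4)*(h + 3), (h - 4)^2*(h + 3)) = h^2 - h - 12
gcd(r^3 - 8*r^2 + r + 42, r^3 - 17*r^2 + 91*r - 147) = r^2 - 10*r + 21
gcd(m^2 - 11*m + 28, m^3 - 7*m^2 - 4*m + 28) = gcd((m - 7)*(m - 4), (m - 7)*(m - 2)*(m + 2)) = m - 7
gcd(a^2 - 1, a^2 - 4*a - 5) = a + 1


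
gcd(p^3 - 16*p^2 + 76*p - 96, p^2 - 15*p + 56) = p - 8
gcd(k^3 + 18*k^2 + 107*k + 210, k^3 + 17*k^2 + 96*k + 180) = k^2 + 11*k + 30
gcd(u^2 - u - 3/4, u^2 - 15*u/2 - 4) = u + 1/2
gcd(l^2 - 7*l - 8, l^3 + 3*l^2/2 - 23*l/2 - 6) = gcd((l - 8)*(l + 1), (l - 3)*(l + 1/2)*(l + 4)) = 1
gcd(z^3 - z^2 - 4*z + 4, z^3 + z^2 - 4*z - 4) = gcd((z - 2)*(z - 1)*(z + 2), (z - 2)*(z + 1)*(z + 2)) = z^2 - 4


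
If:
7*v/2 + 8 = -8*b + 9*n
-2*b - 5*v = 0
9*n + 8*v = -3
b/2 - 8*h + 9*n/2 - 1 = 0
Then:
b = -55/17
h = -79/68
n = -227/153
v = 22/17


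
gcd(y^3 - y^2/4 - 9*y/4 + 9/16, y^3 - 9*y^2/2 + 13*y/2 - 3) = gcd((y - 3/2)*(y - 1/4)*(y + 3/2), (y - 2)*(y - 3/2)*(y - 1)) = y - 3/2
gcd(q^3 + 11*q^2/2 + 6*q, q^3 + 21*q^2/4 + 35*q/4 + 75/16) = q + 3/2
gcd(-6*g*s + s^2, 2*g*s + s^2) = s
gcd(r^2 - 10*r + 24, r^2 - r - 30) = r - 6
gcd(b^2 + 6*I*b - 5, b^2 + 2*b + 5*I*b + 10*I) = b + 5*I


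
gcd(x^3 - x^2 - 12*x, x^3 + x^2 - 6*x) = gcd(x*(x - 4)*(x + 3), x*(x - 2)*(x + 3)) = x^2 + 3*x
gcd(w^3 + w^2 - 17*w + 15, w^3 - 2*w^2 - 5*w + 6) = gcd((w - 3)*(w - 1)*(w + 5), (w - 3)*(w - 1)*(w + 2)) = w^2 - 4*w + 3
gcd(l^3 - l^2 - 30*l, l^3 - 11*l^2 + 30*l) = l^2 - 6*l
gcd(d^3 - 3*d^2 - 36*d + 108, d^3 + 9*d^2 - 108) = d^2 + 3*d - 18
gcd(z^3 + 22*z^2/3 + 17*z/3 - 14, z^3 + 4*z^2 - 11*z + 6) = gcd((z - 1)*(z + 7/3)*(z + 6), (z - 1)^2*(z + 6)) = z^2 + 5*z - 6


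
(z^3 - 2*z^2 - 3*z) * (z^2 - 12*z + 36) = z^5 - 14*z^4 + 57*z^3 - 36*z^2 - 108*z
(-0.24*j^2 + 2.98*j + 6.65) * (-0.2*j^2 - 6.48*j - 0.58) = 0.048*j^4 + 0.9592*j^3 - 20.5012*j^2 - 44.8204*j - 3.857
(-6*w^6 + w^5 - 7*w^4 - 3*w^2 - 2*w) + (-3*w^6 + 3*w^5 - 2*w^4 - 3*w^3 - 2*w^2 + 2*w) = -9*w^6 + 4*w^5 - 9*w^4 - 3*w^3 - 5*w^2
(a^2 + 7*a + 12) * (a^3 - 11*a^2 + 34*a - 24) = a^5 - 4*a^4 - 31*a^3 + 82*a^2 + 240*a - 288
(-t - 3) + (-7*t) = -8*t - 3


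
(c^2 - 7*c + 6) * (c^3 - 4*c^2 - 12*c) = c^5 - 11*c^4 + 22*c^3 + 60*c^2 - 72*c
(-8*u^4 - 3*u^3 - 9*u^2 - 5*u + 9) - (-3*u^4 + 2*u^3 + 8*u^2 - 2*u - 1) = -5*u^4 - 5*u^3 - 17*u^2 - 3*u + 10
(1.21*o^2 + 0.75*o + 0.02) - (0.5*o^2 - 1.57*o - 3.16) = 0.71*o^2 + 2.32*o + 3.18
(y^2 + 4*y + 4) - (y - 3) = y^2 + 3*y + 7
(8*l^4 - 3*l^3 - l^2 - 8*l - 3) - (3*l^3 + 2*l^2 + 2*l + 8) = 8*l^4 - 6*l^3 - 3*l^2 - 10*l - 11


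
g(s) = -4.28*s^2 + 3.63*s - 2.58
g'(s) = 3.63 - 8.56*s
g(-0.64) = -6.66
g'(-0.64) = 9.11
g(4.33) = -67.11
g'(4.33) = -33.43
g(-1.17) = -12.69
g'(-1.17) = 13.65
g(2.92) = -28.47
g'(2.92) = -21.37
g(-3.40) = -64.40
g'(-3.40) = 32.73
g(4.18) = -62.19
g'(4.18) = -32.15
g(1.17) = -4.19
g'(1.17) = -6.39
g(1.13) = -3.94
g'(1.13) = -6.04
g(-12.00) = -662.46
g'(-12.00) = 106.35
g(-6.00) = -178.44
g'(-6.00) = 54.99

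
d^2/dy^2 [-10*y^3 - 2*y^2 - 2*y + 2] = -60*y - 4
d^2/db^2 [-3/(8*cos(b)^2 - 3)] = 48*(16*sin(b)^4 - 14*sin(b)^2 - 5)/(8*cos(b)^2 - 3)^3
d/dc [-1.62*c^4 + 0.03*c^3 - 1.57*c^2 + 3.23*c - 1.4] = -6.48*c^3 + 0.09*c^2 - 3.14*c + 3.23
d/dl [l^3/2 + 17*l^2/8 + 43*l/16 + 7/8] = 3*l^2/2 + 17*l/4 + 43/16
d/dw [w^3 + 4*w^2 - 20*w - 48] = 3*w^2 + 8*w - 20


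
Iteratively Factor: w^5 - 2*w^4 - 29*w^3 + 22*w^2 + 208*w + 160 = (w + 4)*(w^4 - 6*w^3 - 5*w^2 + 42*w + 40) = (w + 1)*(w + 4)*(w^3 - 7*w^2 + 2*w + 40) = (w - 4)*(w + 1)*(w + 4)*(w^2 - 3*w - 10) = (w - 5)*(w - 4)*(w + 1)*(w + 4)*(w + 2)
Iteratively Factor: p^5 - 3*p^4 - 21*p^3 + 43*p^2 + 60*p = (p + 4)*(p^4 - 7*p^3 + 7*p^2 + 15*p) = p*(p + 4)*(p^3 - 7*p^2 + 7*p + 15) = p*(p + 1)*(p + 4)*(p^2 - 8*p + 15) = p*(p - 5)*(p + 1)*(p + 4)*(p - 3)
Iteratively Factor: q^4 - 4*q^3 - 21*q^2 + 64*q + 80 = (q - 5)*(q^3 + q^2 - 16*q - 16) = (q - 5)*(q - 4)*(q^2 + 5*q + 4) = (q - 5)*(q - 4)*(q + 4)*(q + 1)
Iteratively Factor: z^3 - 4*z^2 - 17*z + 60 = (z - 5)*(z^2 + z - 12) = (z - 5)*(z - 3)*(z + 4)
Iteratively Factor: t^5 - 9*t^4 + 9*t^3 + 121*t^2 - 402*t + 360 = (t - 2)*(t^4 - 7*t^3 - 5*t^2 + 111*t - 180) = (t - 3)*(t - 2)*(t^3 - 4*t^2 - 17*t + 60) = (t - 5)*(t - 3)*(t - 2)*(t^2 + t - 12) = (t - 5)*(t - 3)*(t - 2)*(t + 4)*(t - 3)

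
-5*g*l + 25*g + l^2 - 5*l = (-5*g + l)*(l - 5)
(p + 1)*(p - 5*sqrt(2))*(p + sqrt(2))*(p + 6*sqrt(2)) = p^4 + p^3 + 2*sqrt(2)*p^3 - 58*p^2 + 2*sqrt(2)*p^2 - 60*sqrt(2)*p - 58*p - 60*sqrt(2)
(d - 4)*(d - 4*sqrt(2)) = d^2 - 4*sqrt(2)*d - 4*d + 16*sqrt(2)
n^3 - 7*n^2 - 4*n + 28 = (n - 7)*(n - 2)*(n + 2)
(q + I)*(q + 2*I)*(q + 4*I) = q^3 + 7*I*q^2 - 14*q - 8*I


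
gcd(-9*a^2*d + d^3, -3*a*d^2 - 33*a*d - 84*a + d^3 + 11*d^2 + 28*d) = 3*a - d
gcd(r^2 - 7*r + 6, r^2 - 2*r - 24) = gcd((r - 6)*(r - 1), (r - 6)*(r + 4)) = r - 6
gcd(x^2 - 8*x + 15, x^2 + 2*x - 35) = x - 5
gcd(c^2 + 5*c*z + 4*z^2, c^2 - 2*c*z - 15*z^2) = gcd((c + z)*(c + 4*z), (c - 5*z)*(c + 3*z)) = 1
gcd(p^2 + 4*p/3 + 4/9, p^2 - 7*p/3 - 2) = p + 2/3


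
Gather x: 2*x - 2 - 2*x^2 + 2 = -2*x^2 + 2*x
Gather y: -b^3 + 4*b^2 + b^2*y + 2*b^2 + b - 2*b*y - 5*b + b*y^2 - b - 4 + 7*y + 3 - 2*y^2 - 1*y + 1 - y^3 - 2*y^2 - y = -b^3 + 6*b^2 - 5*b - y^3 + y^2*(b - 4) + y*(b^2 - 2*b + 5)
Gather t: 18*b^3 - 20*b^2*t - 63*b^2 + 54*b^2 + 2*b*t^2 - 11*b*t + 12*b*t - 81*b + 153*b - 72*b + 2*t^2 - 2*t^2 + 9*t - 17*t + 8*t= 18*b^3 - 9*b^2 + 2*b*t^2 + t*(-20*b^2 + b)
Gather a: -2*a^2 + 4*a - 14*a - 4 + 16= -2*a^2 - 10*a + 12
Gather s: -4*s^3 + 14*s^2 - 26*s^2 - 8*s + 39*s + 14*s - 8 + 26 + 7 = -4*s^3 - 12*s^2 + 45*s + 25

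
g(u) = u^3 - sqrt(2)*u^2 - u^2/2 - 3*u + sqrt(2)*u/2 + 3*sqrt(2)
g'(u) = 3*u^2 - 2*sqrt(2)*u - u - 3 + sqrt(2)/2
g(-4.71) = -131.91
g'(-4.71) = 82.29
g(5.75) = 117.88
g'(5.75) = 74.88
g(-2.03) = -7.36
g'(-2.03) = 17.84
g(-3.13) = -38.00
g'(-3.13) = 39.08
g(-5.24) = -180.18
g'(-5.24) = 100.14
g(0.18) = 3.77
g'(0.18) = -2.88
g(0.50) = 2.74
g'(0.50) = -3.46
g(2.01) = 0.02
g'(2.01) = 2.13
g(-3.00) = -33.11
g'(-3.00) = 36.19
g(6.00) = 137.57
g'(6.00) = 82.74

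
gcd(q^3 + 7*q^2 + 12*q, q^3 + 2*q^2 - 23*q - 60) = q^2 + 7*q + 12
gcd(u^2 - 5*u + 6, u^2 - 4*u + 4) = u - 2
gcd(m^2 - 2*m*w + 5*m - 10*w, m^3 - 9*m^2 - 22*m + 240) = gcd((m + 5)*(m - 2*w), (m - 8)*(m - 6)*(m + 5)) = m + 5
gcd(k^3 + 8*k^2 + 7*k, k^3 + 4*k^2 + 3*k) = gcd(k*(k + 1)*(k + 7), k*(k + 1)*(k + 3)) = k^2 + k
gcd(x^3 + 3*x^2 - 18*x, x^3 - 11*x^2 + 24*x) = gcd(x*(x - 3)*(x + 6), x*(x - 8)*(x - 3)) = x^2 - 3*x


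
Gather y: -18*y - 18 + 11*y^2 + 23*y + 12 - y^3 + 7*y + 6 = -y^3 + 11*y^2 + 12*y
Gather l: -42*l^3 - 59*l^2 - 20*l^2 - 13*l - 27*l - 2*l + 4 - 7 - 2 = -42*l^3 - 79*l^2 - 42*l - 5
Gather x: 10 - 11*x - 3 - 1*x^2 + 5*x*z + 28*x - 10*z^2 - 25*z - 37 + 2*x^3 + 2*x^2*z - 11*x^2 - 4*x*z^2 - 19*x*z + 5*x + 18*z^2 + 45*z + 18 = 2*x^3 + x^2*(2*z - 12) + x*(-4*z^2 - 14*z + 22) + 8*z^2 + 20*z - 12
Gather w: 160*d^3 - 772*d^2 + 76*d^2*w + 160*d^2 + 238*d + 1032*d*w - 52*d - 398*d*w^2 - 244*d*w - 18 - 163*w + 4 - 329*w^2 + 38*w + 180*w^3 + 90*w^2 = 160*d^3 - 612*d^2 + 186*d + 180*w^3 + w^2*(-398*d - 239) + w*(76*d^2 + 788*d - 125) - 14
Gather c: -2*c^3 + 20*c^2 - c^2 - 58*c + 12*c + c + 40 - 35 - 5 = -2*c^3 + 19*c^2 - 45*c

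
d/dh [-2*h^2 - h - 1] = -4*h - 1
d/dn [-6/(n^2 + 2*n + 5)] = 12*(n + 1)/(n^2 + 2*n + 5)^2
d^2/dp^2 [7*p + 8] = 0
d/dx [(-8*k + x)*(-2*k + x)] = -10*k + 2*x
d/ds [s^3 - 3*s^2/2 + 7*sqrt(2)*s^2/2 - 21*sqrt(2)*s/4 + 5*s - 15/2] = 3*s^2 - 3*s + 7*sqrt(2)*s - 21*sqrt(2)/4 + 5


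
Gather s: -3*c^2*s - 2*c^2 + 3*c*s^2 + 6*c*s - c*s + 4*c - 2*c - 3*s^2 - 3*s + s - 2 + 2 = -2*c^2 + 2*c + s^2*(3*c - 3) + s*(-3*c^2 + 5*c - 2)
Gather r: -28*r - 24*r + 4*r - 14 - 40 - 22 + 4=-48*r - 72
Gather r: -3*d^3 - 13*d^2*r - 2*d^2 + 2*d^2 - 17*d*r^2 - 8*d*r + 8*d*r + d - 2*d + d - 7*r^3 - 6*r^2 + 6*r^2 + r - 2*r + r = -3*d^3 - 13*d^2*r - 17*d*r^2 - 7*r^3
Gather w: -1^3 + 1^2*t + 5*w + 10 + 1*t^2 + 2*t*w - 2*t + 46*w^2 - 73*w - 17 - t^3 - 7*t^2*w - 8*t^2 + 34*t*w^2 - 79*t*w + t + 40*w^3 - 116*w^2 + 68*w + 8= -t^3 - 7*t^2 + 40*w^3 + w^2*(34*t - 70) + w*(-7*t^2 - 77*t)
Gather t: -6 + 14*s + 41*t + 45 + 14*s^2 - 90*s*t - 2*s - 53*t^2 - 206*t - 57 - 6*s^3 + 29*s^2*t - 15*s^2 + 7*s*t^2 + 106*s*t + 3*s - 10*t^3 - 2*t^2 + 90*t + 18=-6*s^3 - s^2 + 15*s - 10*t^3 + t^2*(7*s - 55) + t*(29*s^2 + 16*s - 75)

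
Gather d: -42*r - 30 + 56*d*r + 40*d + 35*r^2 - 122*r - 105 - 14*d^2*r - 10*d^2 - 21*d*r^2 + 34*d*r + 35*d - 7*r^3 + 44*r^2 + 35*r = d^2*(-14*r - 10) + d*(-21*r^2 + 90*r + 75) - 7*r^3 + 79*r^2 - 129*r - 135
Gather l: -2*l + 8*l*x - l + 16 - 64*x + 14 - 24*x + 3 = l*(8*x - 3) - 88*x + 33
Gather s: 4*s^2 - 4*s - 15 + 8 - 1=4*s^2 - 4*s - 8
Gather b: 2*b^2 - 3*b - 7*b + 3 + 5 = 2*b^2 - 10*b + 8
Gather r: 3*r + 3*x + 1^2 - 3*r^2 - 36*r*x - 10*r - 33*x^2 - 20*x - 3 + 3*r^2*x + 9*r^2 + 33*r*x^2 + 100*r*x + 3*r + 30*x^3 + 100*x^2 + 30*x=r^2*(3*x + 6) + r*(33*x^2 + 64*x - 4) + 30*x^3 + 67*x^2 + 13*x - 2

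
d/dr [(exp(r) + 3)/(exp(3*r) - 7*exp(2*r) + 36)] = (-(exp(r) + 3)*(3*exp(r) - 14)*exp(r) + exp(3*r) - 7*exp(2*r) + 36)*exp(r)/(exp(3*r) - 7*exp(2*r) + 36)^2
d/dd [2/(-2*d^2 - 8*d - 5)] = 8*(d + 2)/(2*d^2 + 8*d + 5)^2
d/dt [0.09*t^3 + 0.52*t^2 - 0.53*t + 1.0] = 0.27*t^2 + 1.04*t - 0.53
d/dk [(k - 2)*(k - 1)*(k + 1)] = 3*k^2 - 4*k - 1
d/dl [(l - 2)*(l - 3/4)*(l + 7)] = 3*l^2 + 17*l/2 - 71/4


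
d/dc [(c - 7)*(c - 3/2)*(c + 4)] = 3*c^2 - 9*c - 47/2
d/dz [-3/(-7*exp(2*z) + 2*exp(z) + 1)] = (6 - 42*exp(z))*exp(z)/(-7*exp(2*z) + 2*exp(z) + 1)^2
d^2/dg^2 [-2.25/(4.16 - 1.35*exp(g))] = (4.100625*exp(g) + 12.636)*exp(g)/(1.35*exp(g) - 4.16)^3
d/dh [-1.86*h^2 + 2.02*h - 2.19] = 2.02 - 3.72*h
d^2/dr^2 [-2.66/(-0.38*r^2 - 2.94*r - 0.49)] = (-0.768208*r^2 - 5.943504*r + 2.66*(0.76*r + 2.94)*(1.52*r + 5.88) - 0.990584)/(0.38*r^2 + 2.94*r + 0.49)^3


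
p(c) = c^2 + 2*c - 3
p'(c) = 2*c + 2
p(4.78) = 29.41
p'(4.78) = 11.56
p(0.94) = -0.24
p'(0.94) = 3.88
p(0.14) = -2.70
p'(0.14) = 2.28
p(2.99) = 11.92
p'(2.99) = 7.98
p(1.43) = 1.90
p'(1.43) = 4.86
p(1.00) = 0.00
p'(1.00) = 4.00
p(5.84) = 42.79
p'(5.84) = 13.68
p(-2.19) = -2.58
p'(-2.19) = -2.38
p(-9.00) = 60.00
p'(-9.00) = -16.00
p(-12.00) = 117.00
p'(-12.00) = -22.00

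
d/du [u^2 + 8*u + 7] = 2*u + 8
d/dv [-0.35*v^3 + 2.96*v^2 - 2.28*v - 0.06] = -1.05*v^2 + 5.92*v - 2.28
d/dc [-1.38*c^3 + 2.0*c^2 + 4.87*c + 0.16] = -4.14*c^2 + 4.0*c + 4.87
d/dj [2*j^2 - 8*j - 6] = 4*j - 8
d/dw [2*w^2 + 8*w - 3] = 4*w + 8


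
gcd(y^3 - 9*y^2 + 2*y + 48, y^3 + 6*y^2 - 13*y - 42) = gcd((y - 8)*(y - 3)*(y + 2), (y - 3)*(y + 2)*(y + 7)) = y^2 - y - 6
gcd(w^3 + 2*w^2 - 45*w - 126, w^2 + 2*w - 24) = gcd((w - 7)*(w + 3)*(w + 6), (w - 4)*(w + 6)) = w + 6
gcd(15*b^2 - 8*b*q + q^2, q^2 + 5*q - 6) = 1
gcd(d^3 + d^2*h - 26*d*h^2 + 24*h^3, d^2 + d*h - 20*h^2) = d - 4*h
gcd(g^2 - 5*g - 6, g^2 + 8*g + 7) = g + 1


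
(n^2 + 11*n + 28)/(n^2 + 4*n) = (n + 7)/n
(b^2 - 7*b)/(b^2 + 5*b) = (b - 7)/(b + 5)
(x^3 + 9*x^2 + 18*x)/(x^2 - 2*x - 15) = x*(x + 6)/(x - 5)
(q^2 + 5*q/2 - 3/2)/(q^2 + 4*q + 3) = (q - 1/2)/(q + 1)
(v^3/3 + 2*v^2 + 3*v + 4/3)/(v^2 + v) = (v^2 + 5*v + 4)/(3*v)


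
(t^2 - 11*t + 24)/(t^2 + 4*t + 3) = (t^2 - 11*t + 24)/(t^2 + 4*t + 3)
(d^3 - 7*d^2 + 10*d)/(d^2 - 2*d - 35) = d*(-d^2 + 7*d - 10)/(-d^2 + 2*d + 35)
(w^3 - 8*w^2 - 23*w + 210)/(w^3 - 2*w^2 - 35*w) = (w - 6)/w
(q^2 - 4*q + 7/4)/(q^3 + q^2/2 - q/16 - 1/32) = 8*(4*q^2 - 16*q + 7)/(32*q^3 + 16*q^2 - 2*q - 1)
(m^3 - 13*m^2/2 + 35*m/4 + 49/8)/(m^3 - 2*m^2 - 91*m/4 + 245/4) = (m + 1/2)/(m + 5)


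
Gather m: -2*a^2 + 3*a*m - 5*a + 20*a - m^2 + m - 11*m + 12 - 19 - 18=-2*a^2 + 15*a - m^2 + m*(3*a - 10) - 25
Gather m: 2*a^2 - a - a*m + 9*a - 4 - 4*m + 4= 2*a^2 + 8*a + m*(-a - 4)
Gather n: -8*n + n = -7*n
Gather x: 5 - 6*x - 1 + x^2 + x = x^2 - 5*x + 4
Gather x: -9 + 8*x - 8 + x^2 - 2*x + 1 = x^2 + 6*x - 16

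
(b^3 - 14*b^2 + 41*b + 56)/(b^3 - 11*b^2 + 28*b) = (b^2 - 7*b - 8)/(b*(b - 4))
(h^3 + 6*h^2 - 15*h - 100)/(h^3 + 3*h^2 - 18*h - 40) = (h + 5)/(h + 2)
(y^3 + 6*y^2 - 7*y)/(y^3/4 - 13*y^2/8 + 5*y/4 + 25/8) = 8*y*(y^2 + 6*y - 7)/(2*y^3 - 13*y^2 + 10*y + 25)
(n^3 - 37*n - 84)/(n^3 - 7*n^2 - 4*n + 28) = (n^2 + 7*n + 12)/(n^2 - 4)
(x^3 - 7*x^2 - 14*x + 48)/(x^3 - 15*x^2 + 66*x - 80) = (x + 3)/(x - 5)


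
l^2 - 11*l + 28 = (l - 7)*(l - 4)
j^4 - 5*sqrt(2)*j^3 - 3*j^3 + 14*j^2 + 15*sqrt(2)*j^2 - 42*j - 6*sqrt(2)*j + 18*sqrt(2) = (j - 3)*(j - 3*sqrt(2))*(j - sqrt(2))^2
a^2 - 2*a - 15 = (a - 5)*(a + 3)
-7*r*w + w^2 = w*(-7*r + w)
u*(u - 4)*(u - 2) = u^3 - 6*u^2 + 8*u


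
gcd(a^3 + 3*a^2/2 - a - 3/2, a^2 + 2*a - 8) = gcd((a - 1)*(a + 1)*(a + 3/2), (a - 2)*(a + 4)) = 1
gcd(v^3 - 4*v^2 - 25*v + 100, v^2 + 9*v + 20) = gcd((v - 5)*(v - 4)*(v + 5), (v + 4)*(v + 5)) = v + 5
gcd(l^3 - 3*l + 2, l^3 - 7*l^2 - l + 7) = l - 1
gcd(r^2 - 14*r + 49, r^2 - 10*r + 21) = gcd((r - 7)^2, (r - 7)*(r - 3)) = r - 7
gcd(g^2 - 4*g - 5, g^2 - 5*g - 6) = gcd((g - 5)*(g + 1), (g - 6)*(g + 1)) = g + 1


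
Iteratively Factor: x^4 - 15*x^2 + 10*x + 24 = (x - 2)*(x^3 + 2*x^2 - 11*x - 12) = (x - 2)*(x + 4)*(x^2 - 2*x - 3) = (x - 3)*(x - 2)*(x + 4)*(x + 1)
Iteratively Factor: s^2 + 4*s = (s)*(s + 4)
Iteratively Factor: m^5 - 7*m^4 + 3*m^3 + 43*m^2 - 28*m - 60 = (m + 2)*(m^4 - 9*m^3 + 21*m^2 + m - 30) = (m - 3)*(m + 2)*(m^3 - 6*m^2 + 3*m + 10) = (m - 3)*(m + 1)*(m + 2)*(m^2 - 7*m + 10) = (m - 5)*(m - 3)*(m + 1)*(m + 2)*(m - 2)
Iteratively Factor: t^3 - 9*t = (t)*(t^2 - 9) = t*(t - 3)*(t + 3)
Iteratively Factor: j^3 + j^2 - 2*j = (j - 1)*(j^2 + 2*j) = j*(j - 1)*(j + 2)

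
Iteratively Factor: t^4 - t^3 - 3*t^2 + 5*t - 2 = (t + 2)*(t^3 - 3*t^2 + 3*t - 1) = (t - 1)*(t + 2)*(t^2 - 2*t + 1) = (t - 1)^2*(t + 2)*(t - 1)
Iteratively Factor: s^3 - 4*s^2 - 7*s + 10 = (s - 5)*(s^2 + s - 2) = (s - 5)*(s - 1)*(s + 2)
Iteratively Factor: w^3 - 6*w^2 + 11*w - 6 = (w - 3)*(w^2 - 3*w + 2) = (w - 3)*(w - 2)*(w - 1)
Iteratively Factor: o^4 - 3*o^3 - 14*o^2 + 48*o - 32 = (o + 4)*(o^3 - 7*o^2 + 14*o - 8) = (o - 4)*(o + 4)*(o^2 - 3*o + 2) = (o - 4)*(o - 2)*(o + 4)*(o - 1)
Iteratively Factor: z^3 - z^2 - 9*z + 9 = (z + 3)*(z^2 - 4*z + 3) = (z - 1)*(z + 3)*(z - 3)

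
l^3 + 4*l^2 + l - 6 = (l - 1)*(l + 2)*(l + 3)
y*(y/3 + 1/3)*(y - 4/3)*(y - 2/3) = y^4/3 - y^3/3 - 10*y^2/27 + 8*y/27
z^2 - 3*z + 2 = (z - 2)*(z - 1)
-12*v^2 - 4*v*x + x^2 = (-6*v + x)*(2*v + x)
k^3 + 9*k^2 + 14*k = k*(k + 2)*(k + 7)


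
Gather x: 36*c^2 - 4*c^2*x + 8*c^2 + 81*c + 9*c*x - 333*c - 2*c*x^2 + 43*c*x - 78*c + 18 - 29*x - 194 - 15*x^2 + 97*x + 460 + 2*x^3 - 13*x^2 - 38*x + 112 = 44*c^2 - 330*c + 2*x^3 + x^2*(-2*c - 28) + x*(-4*c^2 + 52*c + 30) + 396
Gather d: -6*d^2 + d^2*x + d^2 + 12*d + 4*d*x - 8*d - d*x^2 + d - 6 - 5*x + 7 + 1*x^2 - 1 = d^2*(x - 5) + d*(-x^2 + 4*x + 5) + x^2 - 5*x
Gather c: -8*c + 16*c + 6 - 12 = 8*c - 6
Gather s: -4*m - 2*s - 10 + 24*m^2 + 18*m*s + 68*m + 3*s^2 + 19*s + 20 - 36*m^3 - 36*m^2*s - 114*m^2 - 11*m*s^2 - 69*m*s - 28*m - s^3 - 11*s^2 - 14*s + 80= -36*m^3 - 90*m^2 + 36*m - s^3 + s^2*(-11*m - 8) + s*(-36*m^2 - 51*m + 3) + 90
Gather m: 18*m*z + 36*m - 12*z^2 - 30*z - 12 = m*(18*z + 36) - 12*z^2 - 30*z - 12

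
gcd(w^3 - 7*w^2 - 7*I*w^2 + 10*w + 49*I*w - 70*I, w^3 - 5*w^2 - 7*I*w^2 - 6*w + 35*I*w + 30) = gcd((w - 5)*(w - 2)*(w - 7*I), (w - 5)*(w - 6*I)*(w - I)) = w - 5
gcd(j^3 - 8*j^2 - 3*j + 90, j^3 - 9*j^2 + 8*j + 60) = j^2 - 11*j + 30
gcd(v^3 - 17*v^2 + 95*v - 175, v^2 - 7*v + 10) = v - 5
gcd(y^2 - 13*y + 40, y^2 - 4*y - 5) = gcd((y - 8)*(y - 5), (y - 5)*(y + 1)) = y - 5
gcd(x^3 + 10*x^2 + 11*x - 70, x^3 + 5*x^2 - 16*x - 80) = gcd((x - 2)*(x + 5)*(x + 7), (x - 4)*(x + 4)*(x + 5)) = x + 5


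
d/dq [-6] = 0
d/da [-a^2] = -2*a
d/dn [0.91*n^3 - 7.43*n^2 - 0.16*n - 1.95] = 2.73*n^2 - 14.86*n - 0.16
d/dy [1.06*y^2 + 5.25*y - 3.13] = 2.12*y + 5.25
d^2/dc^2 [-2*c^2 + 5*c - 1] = -4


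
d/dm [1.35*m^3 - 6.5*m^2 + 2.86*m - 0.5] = 4.05*m^2 - 13.0*m + 2.86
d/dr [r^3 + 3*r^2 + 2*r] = 3*r^2 + 6*r + 2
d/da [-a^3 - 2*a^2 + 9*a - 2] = -3*a^2 - 4*a + 9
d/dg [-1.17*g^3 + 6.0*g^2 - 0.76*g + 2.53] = -3.51*g^2 + 12.0*g - 0.76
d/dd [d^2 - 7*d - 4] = 2*d - 7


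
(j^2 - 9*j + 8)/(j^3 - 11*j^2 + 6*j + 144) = (j - 1)/(j^2 - 3*j - 18)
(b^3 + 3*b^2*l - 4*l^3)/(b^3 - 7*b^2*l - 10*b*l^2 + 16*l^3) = (b + 2*l)/(b - 8*l)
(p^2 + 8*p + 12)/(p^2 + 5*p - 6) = (p + 2)/(p - 1)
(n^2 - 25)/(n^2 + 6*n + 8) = (n^2 - 25)/(n^2 + 6*n + 8)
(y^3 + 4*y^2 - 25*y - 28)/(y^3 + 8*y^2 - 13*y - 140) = (y + 1)/(y + 5)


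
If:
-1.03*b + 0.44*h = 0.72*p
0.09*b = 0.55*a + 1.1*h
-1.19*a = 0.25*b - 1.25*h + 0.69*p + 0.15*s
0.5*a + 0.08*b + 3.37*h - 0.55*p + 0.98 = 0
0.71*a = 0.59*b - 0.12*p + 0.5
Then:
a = 10.35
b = 8.56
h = -4.48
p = -14.98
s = -64.76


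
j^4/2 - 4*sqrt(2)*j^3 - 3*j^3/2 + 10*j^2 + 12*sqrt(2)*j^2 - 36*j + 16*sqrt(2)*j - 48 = (j/2 + 1/2)*(j - 4)*(j - 6*sqrt(2))*(j - 2*sqrt(2))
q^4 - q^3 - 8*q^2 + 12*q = q*(q - 2)^2*(q + 3)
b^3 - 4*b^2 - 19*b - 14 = (b - 7)*(b + 1)*(b + 2)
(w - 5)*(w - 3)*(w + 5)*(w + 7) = w^4 + 4*w^3 - 46*w^2 - 100*w + 525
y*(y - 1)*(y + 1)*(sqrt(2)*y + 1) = sqrt(2)*y^4 + y^3 - sqrt(2)*y^2 - y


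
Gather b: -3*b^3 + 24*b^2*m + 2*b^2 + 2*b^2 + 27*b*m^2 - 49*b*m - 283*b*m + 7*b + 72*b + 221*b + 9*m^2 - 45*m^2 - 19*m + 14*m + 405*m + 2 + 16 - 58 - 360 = -3*b^3 + b^2*(24*m + 4) + b*(27*m^2 - 332*m + 300) - 36*m^2 + 400*m - 400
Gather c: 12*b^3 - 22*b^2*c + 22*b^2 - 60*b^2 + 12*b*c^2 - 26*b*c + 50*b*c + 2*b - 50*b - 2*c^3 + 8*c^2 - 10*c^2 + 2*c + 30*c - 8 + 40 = 12*b^3 - 38*b^2 - 48*b - 2*c^3 + c^2*(12*b - 2) + c*(-22*b^2 + 24*b + 32) + 32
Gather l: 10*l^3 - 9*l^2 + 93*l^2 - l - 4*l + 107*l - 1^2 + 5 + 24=10*l^3 + 84*l^2 + 102*l + 28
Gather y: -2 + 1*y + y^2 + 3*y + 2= y^2 + 4*y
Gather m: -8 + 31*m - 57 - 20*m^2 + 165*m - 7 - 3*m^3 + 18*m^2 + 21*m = -3*m^3 - 2*m^2 + 217*m - 72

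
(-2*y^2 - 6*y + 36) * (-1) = 2*y^2 + 6*y - 36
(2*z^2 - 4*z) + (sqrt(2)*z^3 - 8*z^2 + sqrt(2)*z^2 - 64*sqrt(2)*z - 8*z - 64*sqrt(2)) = sqrt(2)*z^3 - 6*z^2 + sqrt(2)*z^2 - 64*sqrt(2)*z - 12*z - 64*sqrt(2)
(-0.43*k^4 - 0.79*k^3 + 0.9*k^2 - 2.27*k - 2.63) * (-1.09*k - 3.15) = 0.4687*k^5 + 2.2156*k^4 + 1.5075*k^3 - 0.3607*k^2 + 10.0172*k + 8.2845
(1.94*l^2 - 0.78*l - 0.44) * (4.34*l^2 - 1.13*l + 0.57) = 8.4196*l^4 - 5.5774*l^3 + 0.0775999999999999*l^2 + 0.0526*l - 0.2508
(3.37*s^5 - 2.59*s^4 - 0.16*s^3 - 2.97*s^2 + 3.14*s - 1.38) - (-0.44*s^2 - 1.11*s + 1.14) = 3.37*s^5 - 2.59*s^4 - 0.16*s^3 - 2.53*s^2 + 4.25*s - 2.52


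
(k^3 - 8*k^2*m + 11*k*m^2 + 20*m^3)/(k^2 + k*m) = k - 9*m + 20*m^2/k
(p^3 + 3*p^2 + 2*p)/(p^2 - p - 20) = p*(p^2 + 3*p + 2)/(p^2 - p - 20)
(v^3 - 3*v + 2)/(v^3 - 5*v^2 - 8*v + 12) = (v - 1)/(v - 6)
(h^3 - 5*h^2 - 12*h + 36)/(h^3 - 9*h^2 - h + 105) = (h^2 - 8*h + 12)/(h^2 - 12*h + 35)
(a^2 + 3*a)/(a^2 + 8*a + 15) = a/(a + 5)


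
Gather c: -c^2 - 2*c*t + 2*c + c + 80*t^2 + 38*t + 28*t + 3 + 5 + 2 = -c^2 + c*(3 - 2*t) + 80*t^2 + 66*t + 10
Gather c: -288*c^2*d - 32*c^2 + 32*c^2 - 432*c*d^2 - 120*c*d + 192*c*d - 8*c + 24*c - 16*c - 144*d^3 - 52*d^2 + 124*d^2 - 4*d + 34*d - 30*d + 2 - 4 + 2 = -288*c^2*d + c*(-432*d^2 + 72*d) - 144*d^3 + 72*d^2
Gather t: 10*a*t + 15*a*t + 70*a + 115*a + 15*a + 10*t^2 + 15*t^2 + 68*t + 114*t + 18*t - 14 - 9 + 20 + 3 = 200*a + 25*t^2 + t*(25*a + 200)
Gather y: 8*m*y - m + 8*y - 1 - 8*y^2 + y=-m - 8*y^2 + y*(8*m + 9) - 1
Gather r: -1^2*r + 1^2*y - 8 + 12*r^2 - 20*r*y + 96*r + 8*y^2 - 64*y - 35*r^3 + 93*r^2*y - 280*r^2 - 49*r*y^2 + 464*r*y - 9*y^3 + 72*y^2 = -35*r^3 + r^2*(93*y - 268) + r*(-49*y^2 + 444*y + 95) - 9*y^3 + 80*y^2 - 63*y - 8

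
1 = 1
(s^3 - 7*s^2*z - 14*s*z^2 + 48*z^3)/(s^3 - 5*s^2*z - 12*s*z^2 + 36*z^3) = (-s + 8*z)/(-s + 6*z)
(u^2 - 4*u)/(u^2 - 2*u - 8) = u/(u + 2)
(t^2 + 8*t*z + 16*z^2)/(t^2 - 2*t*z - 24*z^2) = (-t - 4*z)/(-t + 6*z)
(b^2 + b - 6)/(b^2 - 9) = (b - 2)/(b - 3)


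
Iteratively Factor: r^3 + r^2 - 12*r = (r - 3)*(r^2 + 4*r) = (r - 3)*(r + 4)*(r)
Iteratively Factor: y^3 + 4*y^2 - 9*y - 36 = (y - 3)*(y^2 + 7*y + 12) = (y - 3)*(y + 3)*(y + 4)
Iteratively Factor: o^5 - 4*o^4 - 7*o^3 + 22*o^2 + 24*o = (o - 3)*(o^4 - o^3 - 10*o^2 - 8*o) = o*(o - 3)*(o^3 - o^2 - 10*o - 8) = o*(o - 4)*(o - 3)*(o^2 + 3*o + 2) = o*(o - 4)*(o - 3)*(o + 1)*(o + 2)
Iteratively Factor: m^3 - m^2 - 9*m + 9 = (m - 1)*(m^2 - 9) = (m - 3)*(m - 1)*(m + 3)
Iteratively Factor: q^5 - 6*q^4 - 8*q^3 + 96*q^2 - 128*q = (q + 4)*(q^4 - 10*q^3 + 32*q^2 - 32*q) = (q - 4)*(q + 4)*(q^3 - 6*q^2 + 8*q) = (q - 4)*(q - 2)*(q + 4)*(q^2 - 4*q) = q*(q - 4)*(q - 2)*(q + 4)*(q - 4)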